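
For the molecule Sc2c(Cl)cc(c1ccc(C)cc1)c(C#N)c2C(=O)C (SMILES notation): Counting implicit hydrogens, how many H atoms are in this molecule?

Walk through each heavy atom and fill implicit hydrogens from standard valence (C 4, N 3, O 2, S 2, halogen 1); for lowercase aromatic atoms, an aromatic c carries 1 H when it has two neighbours and 0 H with three, and aromatic n carries 0 H:
  atom 1: S, bond orders sum to 1 (valence 2) → 1 H
  atom 2: aromatic c, 3 neighbours → 0 H
  atom 3: aromatic c, 3 neighbours → 0 H
  atom 4: Cl (halogen, monovalent) → 0 H
  atom 5: aromatic c, 2 neighbours → 1 H
  atom 6: aromatic c, 3 neighbours → 0 H
  atom 7: aromatic c, 3 neighbours → 0 H
  atom 8: aromatic c, 2 neighbours → 1 H
  atom 9: aromatic c, 2 neighbours → 1 H
  atom 10: aromatic c, 3 neighbours → 0 H
  atom 11: C, bond orders sum to 1 (valence 4) → 3 H
  atom 12: aromatic c, 2 neighbours → 1 H
  atom 13: aromatic c, 2 neighbours → 1 H
  atom 14: aromatic c, 3 neighbours → 0 H
  atom 15: C, bond orders sum to 4 (valence 4) → 0 H
  atom 16: N, bond orders sum to 3 (valence 3) → 0 H
  atom 17: aromatic c, 3 neighbours → 0 H
  atom 18: C, bond orders sum to 4 (valence 4) → 0 H
  atom 19: O, bond orders sum to 2 (valence 2) → 0 H
  atom 20: C, bond orders sum to 1 (valence 4) → 3 H
Total hydrogens: 12.

12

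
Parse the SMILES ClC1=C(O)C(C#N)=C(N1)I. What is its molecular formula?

Walk through each heavy atom and fill implicit hydrogens from standard valence (C 4, N 3, O 2, S 2, halogen 1):
  atom 1: Cl (halogen, monovalent) → 0 H
  atom 2: C, bond orders sum to 4 (valence 4) → 0 H
  atom 3: C, bond orders sum to 4 (valence 4) → 0 H
  atom 4: O, bond orders sum to 1 (valence 2) → 1 H
  atom 5: C, bond orders sum to 4 (valence 4) → 0 H
  atom 6: C, bond orders sum to 4 (valence 4) → 0 H
  atom 7: N, bond orders sum to 3 (valence 3) → 0 H
  atom 8: C, bond orders sum to 4 (valence 4) → 0 H
  atom 9: N, bond orders sum to 2 (valence 3) → 1 H
  atom 10: I (halogen, monovalent) → 0 H
Totals → C:5, H:2, Cl:1, I:1, N:2, O:1.
In Hill order: C5H2ClIN2O.

C5H2ClIN2O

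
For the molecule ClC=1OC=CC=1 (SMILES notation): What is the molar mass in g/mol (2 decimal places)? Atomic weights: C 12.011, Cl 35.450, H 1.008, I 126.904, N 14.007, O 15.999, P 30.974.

102.52 g/mol

First, the molecular formula is C4H3ClO (counting implicit H from valence).
  C: 4 × 12.011 = 48.044
  Cl: 1 × 35.450 = 35.450
  H: 3 × 1.008 = 3.024
  O: 1 × 15.999 = 15.999
Sum: 4×12.011 + 1×35.450 + 3×1.008 + 1×15.999 = 102.517 → 102.52 g/mol.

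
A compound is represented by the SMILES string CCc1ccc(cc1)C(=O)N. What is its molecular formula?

C9H11NO

Walk through each heavy atom and fill implicit hydrogens from standard valence (C 4, N 3, O 2, S 2, halogen 1); for lowercase aromatic atoms, an aromatic c carries 1 H when it has two neighbours and 0 H with three, and aromatic n carries 0 H:
  atom 1: C, bond orders sum to 1 (valence 4) → 3 H
  atom 2: C, bond orders sum to 2 (valence 4) → 2 H
  atom 3: aromatic c, 3 neighbours → 0 H
  atom 4: aromatic c, 2 neighbours → 1 H
  atom 5: aromatic c, 2 neighbours → 1 H
  atom 6: aromatic c, 3 neighbours → 0 H
  atom 7: aromatic c, 2 neighbours → 1 H
  atom 8: aromatic c, 2 neighbours → 1 H
  atom 9: C, bond orders sum to 4 (valence 4) → 0 H
  atom 10: O, bond orders sum to 2 (valence 2) → 0 H
  atom 11: N, bond orders sum to 1 (valence 3) → 2 H
Totals → C:9, H:11, N:1, O:1.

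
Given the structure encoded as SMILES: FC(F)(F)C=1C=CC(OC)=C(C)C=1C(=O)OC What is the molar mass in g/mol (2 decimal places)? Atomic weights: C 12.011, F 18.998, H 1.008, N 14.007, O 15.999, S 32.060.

248.20 g/mol

First, the molecular formula is C11H11F3O3 (counting implicit H from valence).
  C: 11 × 12.011 = 132.121
  F: 3 × 18.998 = 56.994
  H: 11 × 1.008 = 11.088
  O: 3 × 15.999 = 47.997
Sum: 11×12.011 + 3×18.998 + 11×1.008 + 3×15.999 = 248.200 → 248.20 g/mol.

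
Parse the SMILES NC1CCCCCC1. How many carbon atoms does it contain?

7

Count every carbon token in the SMILES (each C, including those in ring-closure positions and inside branches).
Carbon count: 7.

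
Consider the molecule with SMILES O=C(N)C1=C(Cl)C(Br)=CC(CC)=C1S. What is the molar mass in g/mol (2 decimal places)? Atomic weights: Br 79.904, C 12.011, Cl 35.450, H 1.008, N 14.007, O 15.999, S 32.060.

First, the molecular formula is C9H9BrClNOS (counting implicit H from valence).
  Br: 1 × 79.904 = 79.904
  C: 9 × 12.011 = 108.099
  Cl: 1 × 35.450 = 35.450
  H: 9 × 1.008 = 9.072
  N: 1 × 14.007 = 14.007
  O: 1 × 15.999 = 15.999
  S: 1 × 32.060 = 32.060
Sum: 1×79.904 + 9×12.011 + 1×35.450 + 9×1.008 + 1×14.007 + 1×15.999 + 1×32.060 = 294.591 → 294.59 g/mol.

294.59 g/mol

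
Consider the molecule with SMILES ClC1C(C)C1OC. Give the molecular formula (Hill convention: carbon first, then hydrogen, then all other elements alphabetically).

Walk through each heavy atom and fill implicit hydrogens from standard valence (C 4, N 3, O 2, S 2, halogen 1):
  atom 1: Cl (halogen, monovalent) → 0 H
  atom 2: C, bond orders sum to 3 (valence 4) → 1 H
  atom 3: C, bond orders sum to 3 (valence 4) → 1 H
  atom 4: C, bond orders sum to 1 (valence 4) → 3 H
  atom 5: C, bond orders sum to 3 (valence 4) → 1 H
  atom 6: O, bond orders sum to 2 (valence 2) → 0 H
  atom 7: C, bond orders sum to 1 (valence 4) → 3 H
Totals → C:5, H:9, Cl:1, O:1.

C5H9ClO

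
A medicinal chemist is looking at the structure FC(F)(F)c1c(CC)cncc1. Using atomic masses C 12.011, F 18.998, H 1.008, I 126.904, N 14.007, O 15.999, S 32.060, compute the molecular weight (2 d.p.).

First, the molecular formula is C8H8F3N (counting implicit H from valence).
  C: 8 × 12.011 = 96.088
  F: 3 × 18.998 = 56.994
  H: 8 × 1.008 = 8.064
  N: 1 × 14.007 = 14.007
Sum: 8×12.011 + 3×18.998 + 8×1.008 + 1×14.007 = 175.153 → 175.15 g/mol.

175.15 g/mol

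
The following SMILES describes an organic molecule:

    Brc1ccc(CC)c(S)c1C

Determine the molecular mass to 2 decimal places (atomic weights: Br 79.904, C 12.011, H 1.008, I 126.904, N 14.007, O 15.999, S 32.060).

231.15 g/mol

First, the molecular formula is C9H11BrS (counting implicit H from valence).
  Br: 1 × 79.904 = 79.904
  C: 9 × 12.011 = 108.099
  H: 11 × 1.008 = 11.088
  S: 1 × 32.060 = 32.060
Sum: 1×79.904 + 9×12.011 + 11×1.008 + 1×32.060 = 231.151 → 231.15 g/mol.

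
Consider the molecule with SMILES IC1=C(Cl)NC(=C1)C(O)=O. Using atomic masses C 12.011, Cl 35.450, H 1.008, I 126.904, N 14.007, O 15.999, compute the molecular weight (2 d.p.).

271.44 g/mol

First, the molecular formula is C5H3ClINO2 (counting implicit H from valence).
  C: 5 × 12.011 = 60.055
  Cl: 1 × 35.450 = 35.450
  H: 3 × 1.008 = 3.024
  I: 1 × 126.904 = 126.904
  N: 1 × 14.007 = 14.007
  O: 2 × 15.999 = 31.998
Sum: 5×12.011 + 1×35.450 + 3×1.008 + 1×126.904 + 1×14.007 + 2×15.999 = 271.438 → 271.44 g/mol.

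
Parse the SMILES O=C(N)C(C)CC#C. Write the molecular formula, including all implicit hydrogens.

C6H9NO

Walk through each heavy atom and fill implicit hydrogens from standard valence (C 4, N 3, O 2, S 2, halogen 1):
  atom 1: O, bond orders sum to 2 (valence 2) → 0 H
  atom 2: C, bond orders sum to 4 (valence 4) → 0 H
  atom 3: N, bond orders sum to 1 (valence 3) → 2 H
  atom 4: C, bond orders sum to 3 (valence 4) → 1 H
  atom 5: C, bond orders sum to 1 (valence 4) → 3 H
  atom 6: C, bond orders sum to 2 (valence 4) → 2 H
  atom 7: C, bond orders sum to 4 (valence 4) → 0 H
  atom 8: C, bond orders sum to 3 (valence 4) → 1 H
Totals → C:6, H:9, N:1, O:1.
In Hill order: C6H9NO.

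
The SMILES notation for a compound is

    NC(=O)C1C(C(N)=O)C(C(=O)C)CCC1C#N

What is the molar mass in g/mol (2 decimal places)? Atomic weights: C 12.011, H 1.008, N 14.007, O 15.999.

237.26 g/mol

First, the molecular formula is C11H15N3O3 (counting implicit H from valence).
  C: 11 × 12.011 = 132.121
  H: 15 × 1.008 = 15.120
  N: 3 × 14.007 = 42.021
  O: 3 × 15.999 = 47.997
Sum: 11×12.011 + 15×1.008 + 3×14.007 + 3×15.999 = 237.259 → 237.26 g/mol.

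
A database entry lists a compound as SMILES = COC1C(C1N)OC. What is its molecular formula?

C5H11NO2

Walk through each heavy atom and fill implicit hydrogens from standard valence (C 4, N 3, O 2, S 2, halogen 1):
  atom 1: C, bond orders sum to 1 (valence 4) → 3 H
  atom 2: O, bond orders sum to 2 (valence 2) → 0 H
  atom 3: C, bond orders sum to 3 (valence 4) → 1 H
  atom 4: C, bond orders sum to 3 (valence 4) → 1 H
  atom 5: C, bond orders sum to 3 (valence 4) → 1 H
  atom 6: N, bond orders sum to 1 (valence 3) → 2 H
  atom 7: O, bond orders sum to 2 (valence 2) → 0 H
  atom 8: C, bond orders sum to 1 (valence 4) → 3 H
Totals → C:5, H:11, N:1, O:2.
In Hill order: C5H11NO2.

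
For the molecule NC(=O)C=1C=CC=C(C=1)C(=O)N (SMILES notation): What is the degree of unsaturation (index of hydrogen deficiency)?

6

Molecular formula: C8H8N2O2.
DoU = (2C + 2 + N − H − X) / 2, where X is the halogen count and O/S are ignored.
    = (2·8 + 2 + 2 − 8 − 0) / 2 = 12 / 2 = 6.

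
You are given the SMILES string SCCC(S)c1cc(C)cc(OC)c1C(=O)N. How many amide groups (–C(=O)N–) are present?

The amide motif appears at heavy-atom position 15 in the SMILES.
Other groups present: 1 ether, 2 thiol.
Amide count: 1.

1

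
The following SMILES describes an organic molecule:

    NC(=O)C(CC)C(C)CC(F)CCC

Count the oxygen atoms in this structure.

Scan the SMILES for O atoms (remember two-letter symbols like Cl and Br are single atoms).
Oxygen count: 1.

1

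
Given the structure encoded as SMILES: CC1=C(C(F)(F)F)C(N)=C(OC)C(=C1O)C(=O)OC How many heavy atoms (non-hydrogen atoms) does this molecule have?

Every atom symbol written in the SMILES (organic subset) is one heavy atom; implicit H are not written.
Heavy atoms by element → C:11, F:3, N:1, O:4.
Total: 19.

19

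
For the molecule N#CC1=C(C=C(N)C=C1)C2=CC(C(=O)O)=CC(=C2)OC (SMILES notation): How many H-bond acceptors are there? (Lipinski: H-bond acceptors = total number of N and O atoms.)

N atoms: 2; O atoms: 3.
Lipinski HBA = 2 + 3 = 5.

5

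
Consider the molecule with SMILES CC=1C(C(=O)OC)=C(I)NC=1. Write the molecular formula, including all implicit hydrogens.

Walk through each heavy atom and fill implicit hydrogens from standard valence (C 4, N 3, O 2, S 2, halogen 1):
  atom 1: C, bond orders sum to 1 (valence 4) → 3 H
  atom 2: C, bond orders sum to 4 (valence 4) → 0 H
  atom 3: C, bond orders sum to 4 (valence 4) → 0 H
  atom 4: C, bond orders sum to 4 (valence 4) → 0 H
  atom 5: O, bond orders sum to 2 (valence 2) → 0 H
  atom 6: O, bond orders sum to 2 (valence 2) → 0 H
  atom 7: C, bond orders sum to 1 (valence 4) → 3 H
  atom 8: C, bond orders sum to 4 (valence 4) → 0 H
  atom 9: I (halogen, monovalent) → 0 H
  atom 10: N, bond orders sum to 2 (valence 3) → 1 H
  atom 11: C, bond orders sum to 3 (valence 4) → 1 H
Totals → C:7, H:8, I:1, N:1, O:2.
In Hill order: C7H8INO2.

C7H8INO2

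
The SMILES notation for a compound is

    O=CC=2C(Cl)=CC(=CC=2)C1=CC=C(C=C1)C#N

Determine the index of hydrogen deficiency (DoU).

Degree of unsaturation = (number of rings) + (number of π bonds).
Ring closures in the SMILES: 2.
π bonds: 7 double bonds (each 1 DoU), 1 triple bond (each 2 DoU) → 9 DoU from unsaturation.
Total DoU = 2 + 9 = 11.

11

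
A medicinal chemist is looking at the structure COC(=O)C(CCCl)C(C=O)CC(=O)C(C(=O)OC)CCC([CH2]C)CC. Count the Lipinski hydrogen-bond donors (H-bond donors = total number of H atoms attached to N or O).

0

Donors: find every N or O and count the H atoms it carries.
  atom 2 (O): bond orders sum to 2 → 0 H
  atom 4 (O): bond orders sum to 2 → 0 H
  atom 11 (O): bond orders sum to 2 → 0 H
  atom 14 (O): bond orders sum to 2 → 0 H
  atom 17 (O): bond orders sum to 2 → 0 H
  atom 18 (O): bond orders sum to 2 → 0 H
Lipinski HBD = 0.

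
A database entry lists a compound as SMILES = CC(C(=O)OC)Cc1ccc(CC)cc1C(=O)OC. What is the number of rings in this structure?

In SMILES, each pair of matching ring-closure digits denotes one ring-closing bond; the number of such bonds equals the number of independent rings.
Ring-closure bonds here: 1.

1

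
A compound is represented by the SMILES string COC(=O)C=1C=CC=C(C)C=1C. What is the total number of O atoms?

Scan the SMILES for O atoms (remember two-letter symbols like Cl and Br are single atoms).
Oxygen count: 2.

2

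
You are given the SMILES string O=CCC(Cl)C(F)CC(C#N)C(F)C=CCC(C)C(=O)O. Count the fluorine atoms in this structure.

2

Scan the SMILES for F atoms (remember two-letter symbols like Cl and Br are single atoms).
Fluorine count: 2.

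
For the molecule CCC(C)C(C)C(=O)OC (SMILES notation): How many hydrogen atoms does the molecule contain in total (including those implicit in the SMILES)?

16

Walk through each heavy atom and fill implicit hydrogens from standard valence (C 4, N 3, O 2, S 2, halogen 1):
  atom 1: C, bond orders sum to 1 (valence 4) → 3 H
  atom 2: C, bond orders sum to 2 (valence 4) → 2 H
  atom 3: C, bond orders sum to 3 (valence 4) → 1 H
  atom 4: C, bond orders sum to 1 (valence 4) → 3 H
  atom 5: C, bond orders sum to 3 (valence 4) → 1 H
  atom 6: C, bond orders sum to 1 (valence 4) → 3 H
  atom 7: C, bond orders sum to 4 (valence 4) → 0 H
  atom 8: O, bond orders sum to 2 (valence 2) → 0 H
  atom 9: O, bond orders sum to 2 (valence 2) → 0 H
  atom 10: C, bond orders sum to 1 (valence 4) → 3 H
Total hydrogens: 16.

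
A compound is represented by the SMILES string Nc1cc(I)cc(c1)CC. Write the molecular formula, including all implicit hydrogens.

Walk through each heavy atom and fill implicit hydrogens from standard valence (C 4, N 3, O 2, S 2, halogen 1); for lowercase aromatic atoms, an aromatic c carries 1 H when it has two neighbours and 0 H with three, and aromatic n carries 0 H:
  atom 1: N, bond orders sum to 1 (valence 3) → 2 H
  atom 2: aromatic c, 3 neighbours → 0 H
  atom 3: aromatic c, 2 neighbours → 1 H
  atom 4: aromatic c, 3 neighbours → 0 H
  atom 5: I (halogen, monovalent) → 0 H
  atom 6: aromatic c, 2 neighbours → 1 H
  atom 7: aromatic c, 3 neighbours → 0 H
  atom 8: aromatic c, 2 neighbours → 1 H
  atom 9: C, bond orders sum to 2 (valence 4) → 2 H
  atom 10: C, bond orders sum to 1 (valence 4) → 3 H
Totals → C:8, H:10, I:1, N:1.
In Hill order: C8H10IN.

C8H10IN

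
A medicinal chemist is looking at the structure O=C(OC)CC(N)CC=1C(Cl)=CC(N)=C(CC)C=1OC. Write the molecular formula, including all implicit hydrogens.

Walk through each heavy atom and fill implicit hydrogens from standard valence (C 4, N 3, O 2, S 2, halogen 1):
  atom 1: O, bond orders sum to 2 (valence 2) → 0 H
  atom 2: C, bond orders sum to 4 (valence 4) → 0 H
  atom 3: O, bond orders sum to 2 (valence 2) → 0 H
  atom 4: C, bond orders sum to 1 (valence 4) → 3 H
  atom 5: C, bond orders sum to 2 (valence 4) → 2 H
  atom 6: C, bond orders sum to 3 (valence 4) → 1 H
  atom 7: N, bond orders sum to 1 (valence 3) → 2 H
  atom 8: C, bond orders sum to 2 (valence 4) → 2 H
  atom 9: C, bond orders sum to 4 (valence 4) → 0 H
  atom 10: C, bond orders sum to 4 (valence 4) → 0 H
  atom 11: Cl (halogen, monovalent) → 0 H
  atom 12: C, bond orders sum to 3 (valence 4) → 1 H
  atom 13: C, bond orders sum to 4 (valence 4) → 0 H
  atom 14: N, bond orders sum to 1 (valence 3) → 2 H
  atom 15: C, bond orders sum to 4 (valence 4) → 0 H
  atom 16: C, bond orders sum to 2 (valence 4) → 2 H
  atom 17: C, bond orders sum to 1 (valence 4) → 3 H
  atom 18: C, bond orders sum to 4 (valence 4) → 0 H
  atom 19: O, bond orders sum to 2 (valence 2) → 0 H
  atom 20: C, bond orders sum to 1 (valence 4) → 3 H
Totals → C:14, H:21, Cl:1, N:2, O:3.

C14H21ClN2O3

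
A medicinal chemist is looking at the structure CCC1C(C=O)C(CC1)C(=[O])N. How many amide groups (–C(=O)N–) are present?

The amide motif appears at heavy-atom position 10 in the SMILES.
Other groups present: 1 aldehyde.
Amide count: 1.

1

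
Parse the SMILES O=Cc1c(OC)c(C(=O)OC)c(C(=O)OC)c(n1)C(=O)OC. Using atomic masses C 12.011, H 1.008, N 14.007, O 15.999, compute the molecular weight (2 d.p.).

311.25 g/mol

First, the molecular formula is C13H13NO8 (counting implicit H from valence).
  C: 13 × 12.011 = 156.143
  H: 13 × 1.008 = 13.104
  N: 1 × 14.007 = 14.007
  O: 8 × 15.999 = 127.992
Sum: 13×12.011 + 13×1.008 + 1×14.007 + 8×15.999 = 311.246 → 311.25 g/mol.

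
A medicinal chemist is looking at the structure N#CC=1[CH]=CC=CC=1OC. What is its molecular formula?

Walk through each heavy atom and fill implicit hydrogens from standard valence (C 4, N 3, O 2, S 2, halogen 1):
  atom 1: N, bond orders sum to 3 (valence 3) → 0 H
  atom 2: C, bond orders sum to 4 (valence 4) → 0 H
  atom 3: C, bond orders sum to 4 (valence 4) → 0 H
  atom 4: C with explicit H count 1
  atom 5: C, bond orders sum to 3 (valence 4) → 1 H
  atom 6: C, bond orders sum to 3 (valence 4) → 1 H
  atom 7: C, bond orders sum to 3 (valence 4) → 1 H
  atom 8: C, bond orders sum to 4 (valence 4) → 0 H
  atom 9: O, bond orders sum to 2 (valence 2) → 0 H
  atom 10: C, bond orders sum to 1 (valence 4) → 3 H
Totals → C:8, H:7, N:1, O:1.

C8H7NO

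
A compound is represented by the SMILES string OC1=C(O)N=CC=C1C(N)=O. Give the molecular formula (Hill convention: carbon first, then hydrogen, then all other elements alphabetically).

C6H6N2O3

Walk through each heavy atom and fill implicit hydrogens from standard valence (C 4, N 3, O 2, S 2, halogen 1):
  atom 1: O, bond orders sum to 1 (valence 2) → 1 H
  atom 2: C, bond orders sum to 4 (valence 4) → 0 H
  atom 3: C, bond orders sum to 4 (valence 4) → 0 H
  atom 4: O, bond orders sum to 1 (valence 2) → 1 H
  atom 5: N, bond orders sum to 3 (valence 3) → 0 H
  atom 6: C, bond orders sum to 3 (valence 4) → 1 H
  atom 7: C, bond orders sum to 3 (valence 4) → 1 H
  atom 8: C, bond orders sum to 4 (valence 4) → 0 H
  atom 9: C, bond orders sum to 4 (valence 4) → 0 H
  atom 10: N, bond orders sum to 1 (valence 3) → 2 H
  atom 11: O, bond orders sum to 2 (valence 2) → 0 H
Totals → C:6, H:6, N:2, O:3.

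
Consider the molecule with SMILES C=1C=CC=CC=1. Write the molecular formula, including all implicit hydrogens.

C6H6

Walk through each heavy atom and fill implicit hydrogens from standard valence (C 4, N 3, O 2, S 2, halogen 1):
  atom 1: C, bond orders sum to 3 (valence 4) → 1 H
  atom 2: C, bond orders sum to 3 (valence 4) → 1 H
  atom 3: C, bond orders sum to 3 (valence 4) → 1 H
  atom 4: C, bond orders sum to 3 (valence 4) → 1 H
  atom 5: C, bond orders sum to 3 (valence 4) → 1 H
  atom 6: C, bond orders sum to 3 (valence 4) → 1 H
Totals → C:6, H:6.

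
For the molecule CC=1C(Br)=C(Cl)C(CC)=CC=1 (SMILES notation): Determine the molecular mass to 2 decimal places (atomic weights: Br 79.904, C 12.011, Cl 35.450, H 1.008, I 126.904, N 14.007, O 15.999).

First, the molecular formula is C9H10BrCl (counting implicit H from valence).
  Br: 1 × 79.904 = 79.904
  C: 9 × 12.011 = 108.099
  Cl: 1 × 35.450 = 35.450
  H: 10 × 1.008 = 10.080
Sum: 1×79.904 + 9×12.011 + 1×35.450 + 10×1.008 = 233.533 → 233.53 g/mol.

233.53 g/mol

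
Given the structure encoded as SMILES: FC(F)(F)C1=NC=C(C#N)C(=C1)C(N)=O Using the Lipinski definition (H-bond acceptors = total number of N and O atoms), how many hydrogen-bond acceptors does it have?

N atoms: 3; O atoms: 1.
Lipinski HBA = 3 + 1 = 4.

4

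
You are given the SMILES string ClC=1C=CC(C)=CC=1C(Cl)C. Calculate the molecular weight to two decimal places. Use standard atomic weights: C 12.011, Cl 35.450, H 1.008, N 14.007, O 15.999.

First, the molecular formula is C9H10Cl2 (counting implicit H from valence).
  C: 9 × 12.011 = 108.099
  Cl: 2 × 35.450 = 70.900
  H: 10 × 1.008 = 10.080
Sum: 9×12.011 + 2×35.450 + 10×1.008 = 189.079 → 189.08 g/mol.

189.08 g/mol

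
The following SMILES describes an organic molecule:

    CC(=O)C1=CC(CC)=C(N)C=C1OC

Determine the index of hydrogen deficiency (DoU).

5

Molecular formula: C11H15NO2.
DoU = (2C + 2 + N − H − X) / 2, where X is the halogen count and O/S are ignored.
    = (2·11 + 2 + 1 − 15 − 0) / 2 = 10 / 2 = 5.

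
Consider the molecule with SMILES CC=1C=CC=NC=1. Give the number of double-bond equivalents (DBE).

Degree of unsaturation = (number of rings) + (number of π bonds).
Ring closures in the SMILES: 1.
π bonds: 3 double bonds (each 1 DoU) → 3 DoU from unsaturation.
Total DoU = 1 + 3 = 4.

4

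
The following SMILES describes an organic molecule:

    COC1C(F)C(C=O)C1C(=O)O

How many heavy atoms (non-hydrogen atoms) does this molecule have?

12

Every atom symbol written in the SMILES (organic subset) is one heavy atom; implicit H are not written.
Heavy atoms by element → C:7, F:1, O:4.
Total: 12.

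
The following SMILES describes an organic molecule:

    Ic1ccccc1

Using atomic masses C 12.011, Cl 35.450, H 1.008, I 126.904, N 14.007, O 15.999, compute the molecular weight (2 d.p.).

First, the molecular formula is C6H5I (counting implicit H from valence).
  C: 6 × 12.011 = 72.066
  H: 5 × 1.008 = 5.040
  I: 1 × 126.904 = 126.904
Sum: 6×12.011 + 5×1.008 + 1×126.904 = 204.010 → 204.01 g/mol.

204.01 g/mol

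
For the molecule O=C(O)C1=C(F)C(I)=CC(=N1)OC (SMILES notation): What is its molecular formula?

Walk through each heavy atom and fill implicit hydrogens from standard valence (C 4, N 3, O 2, S 2, halogen 1):
  atom 1: O, bond orders sum to 2 (valence 2) → 0 H
  atom 2: C, bond orders sum to 4 (valence 4) → 0 H
  atom 3: O, bond orders sum to 1 (valence 2) → 1 H
  atom 4: C, bond orders sum to 4 (valence 4) → 0 H
  atom 5: C, bond orders sum to 4 (valence 4) → 0 H
  atom 6: F (halogen, monovalent) → 0 H
  atom 7: C, bond orders sum to 4 (valence 4) → 0 H
  atom 8: I (halogen, monovalent) → 0 H
  atom 9: C, bond orders sum to 3 (valence 4) → 1 H
  atom 10: C, bond orders sum to 4 (valence 4) → 0 H
  atom 11: N, bond orders sum to 3 (valence 3) → 0 H
  atom 12: O, bond orders sum to 2 (valence 2) → 0 H
  atom 13: C, bond orders sum to 1 (valence 4) → 3 H
Totals → C:7, H:5, F:1, I:1, N:1, O:3.

C7H5FINO3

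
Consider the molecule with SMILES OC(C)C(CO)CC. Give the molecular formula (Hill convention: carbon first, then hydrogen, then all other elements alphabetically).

C6H14O2

Walk through each heavy atom and fill implicit hydrogens from standard valence (C 4, N 3, O 2, S 2, halogen 1):
  atom 1: O, bond orders sum to 1 (valence 2) → 1 H
  atom 2: C, bond orders sum to 3 (valence 4) → 1 H
  atom 3: C, bond orders sum to 1 (valence 4) → 3 H
  atom 4: C, bond orders sum to 3 (valence 4) → 1 H
  atom 5: C, bond orders sum to 2 (valence 4) → 2 H
  atom 6: O, bond orders sum to 1 (valence 2) → 1 H
  atom 7: C, bond orders sum to 2 (valence 4) → 2 H
  atom 8: C, bond orders sum to 1 (valence 4) → 3 H
Totals → C:6, H:14, O:2.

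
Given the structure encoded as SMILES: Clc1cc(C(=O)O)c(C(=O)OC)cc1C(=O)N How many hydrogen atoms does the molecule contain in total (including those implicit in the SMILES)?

Walk through each heavy atom and fill implicit hydrogens from standard valence (C 4, N 3, O 2, S 2, halogen 1); for lowercase aromatic atoms, an aromatic c carries 1 H when it has two neighbours and 0 H with three, and aromatic n carries 0 H:
  atom 1: Cl (halogen, monovalent) → 0 H
  atom 2: aromatic c, 3 neighbours → 0 H
  atom 3: aromatic c, 2 neighbours → 1 H
  atom 4: aromatic c, 3 neighbours → 0 H
  atom 5: C, bond orders sum to 4 (valence 4) → 0 H
  atom 6: O, bond orders sum to 2 (valence 2) → 0 H
  atom 7: O, bond orders sum to 1 (valence 2) → 1 H
  atom 8: aromatic c, 3 neighbours → 0 H
  atom 9: C, bond orders sum to 4 (valence 4) → 0 H
  atom 10: O, bond orders sum to 2 (valence 2) → 0 H
  atom 11: O, bond orders sum to 2 (valence 2) → 0 H
  atom 12: C, bond orders sum to 1 (valence 4) → 3 H
  atom 13: aromatic c, 2 neighbours → 1 H
  atom 14: aromatic c, 3 neighbours → 0 H
  atom 15: C, bond orders sum to 4 (valence 4) → 0 H
  atom 16: O, bond orders sum to 2 (valence 2) → 0 H
  atom 17: N, bond orders sum to 1 (valence 3) → 2 H
Total hydrogens: 8.

8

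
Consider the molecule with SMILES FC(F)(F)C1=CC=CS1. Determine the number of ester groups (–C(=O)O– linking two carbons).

0

Scan the SMILES for the ester motif — none present.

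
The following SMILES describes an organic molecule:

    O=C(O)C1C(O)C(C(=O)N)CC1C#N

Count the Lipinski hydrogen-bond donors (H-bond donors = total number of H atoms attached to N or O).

Donors: find every N or O and count the H atoms it carries.
  atom 1 (O): bond orders sum to 2 → 0 H
  atom 3 (O): bond orders sum to 1 → 1 H
  atom 6 (O): bond orders sum to 1 → 1 H
  atom 9 (O): bond orders sum to 2 → 0 H
  atom 10 (N): bond orders sum to 1 → 2 H
  atom 14 (N): bond orders sum to 3 → 0 H
Lipinski HBD = 4.

4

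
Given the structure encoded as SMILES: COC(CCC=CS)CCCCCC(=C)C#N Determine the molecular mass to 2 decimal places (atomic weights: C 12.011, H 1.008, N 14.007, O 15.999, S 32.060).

253.40 g/mol

First, the molecular formula is C14H23NOS (counting implicit H from valence).
  C: 14 × 12.011 = 168.154
  H: 23 × 1.008 = 23.184
  N: 1 × 14.007 = 14.007
  O: 1 × 15.999 = 15.999
  S: 1 × 32.060 = 32.060
Sum: 14×12.011 + 23×1.008 + 1×14.007 + 1×15.999 + 1×32.060 = 253.404 → 253.40 g/mol.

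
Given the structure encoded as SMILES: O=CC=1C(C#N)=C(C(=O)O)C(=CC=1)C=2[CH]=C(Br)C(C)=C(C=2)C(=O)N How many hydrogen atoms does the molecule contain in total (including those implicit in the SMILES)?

Walk through each heavy atom and fill implicit hydrogens from standard valence (C 4, N 3, O 2, S 2, halogen 1):
  atom 1: O, bond orders sum to 2 (valence 2) → 0 H
  atom 2: C, bond orders sum to 3 (valence 4) → 1 H
  atom 3: C, bond orders sum to 4 (valence 4) → 0 H
  atom 4: C, bond orders sum to 4 (valence 4) → 0 H
  atom 5: C, bond orders sum to 4 (valence 4) → 0 H
  atom 6: N, bond orders sum to 3 (valence 3) → 0 H
  atom 7: C, bond orders sum to 4 (valence 4) → 0 H
  atom 8: C, bond orders sum to 4 (valence 4) → 0 H
  atom 9: O, bond orders sum to 2 (valence 2) → 0 H
  atom 10: O, bond orders sum to 1 (valence 2) → 1 H
  atom 11: C, bond orders sum to 4 (valence 4) → 0 H
  atom 12: C, bond orders sum to 3 (valence 4) → 1 H
  atom 13: C, bond orders sum to 3 (valence 4) → 1 H
  atom 14: C, bond orders sum to 4 (valence 4) → 0 H
  atom 15: C with explicit H count 1
  atom 16: C, bond orders sum to 4 (valence 4) → 0 H
  atom 17: Br (halogen, monovalent) → 0 H
  atom 18: C, bond orders sum to 4 (valence 4) → 0 H
  atom 19: C, bond orders sum to 1 (valence 4) → 3 H
  atom 20: C, bond orders sum to 4 (valence 4) → 0 H
  atom 21: C, bond orders sum to 3 (valence 4) → 1 H
  atom 22: C, bond orders sum to 4 (valence 4) → 0 H
  atom 23: O, bond orders sum to 2 (valence 2) → 0 H
  atom 24: N, bond orders sum to 1 (valence 3) → 2 H
Total hydrogens: 11.

11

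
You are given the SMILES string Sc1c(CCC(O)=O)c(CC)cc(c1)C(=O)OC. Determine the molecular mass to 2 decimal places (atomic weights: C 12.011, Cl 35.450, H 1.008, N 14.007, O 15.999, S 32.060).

268.33 g/mol

First, the molecular formula is C13H16O4S (counting implicit H from valence).
  C: 13 × 12.011 = 156.143
  H: 16 × 1.008 = 16.128
  O: 4 × 15.999 = 63.996
  S: 1 × 32.060 = 32.060
Sum: 13×12.011 + 16×1.008 + 4×15.999 + 1×32.060 = 268.327 → 268.33 g/mol.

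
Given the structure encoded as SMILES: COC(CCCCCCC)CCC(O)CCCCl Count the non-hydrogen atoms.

18

Every atom symbol written in the SMILES (organic subset) is one heavy atom; implicit H are not written.
Heavy atoms by element → C:15, Cl:1, O:2.
Total: 18.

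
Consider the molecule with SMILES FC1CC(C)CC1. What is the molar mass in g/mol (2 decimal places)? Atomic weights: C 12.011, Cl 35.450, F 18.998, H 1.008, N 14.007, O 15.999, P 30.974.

First, the molecular formula is C6H11F (counting implicit H from valence).
  C: 6 × 12.011 = 72.066
  F: 1 × 18.998 = 18.998
  H: 11 × 1.008 = 11.088
Sum: 6×12.011 + 1×18.998 + 11×1.008 = 102.152 → 102.15 g/mol.

102.15 g/mol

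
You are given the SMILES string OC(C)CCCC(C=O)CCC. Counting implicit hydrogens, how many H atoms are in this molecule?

Walk through each heavy atom and fill implicit hydrogens from standard valence (C 4, N 3, O 2, S 2, halogen 1):
  atom 1: O, bond orders sum to 1 (valence 2) → 1 H
  atom 2: C, bond orders sum to 3 (valence 4) → 1 H
  atom 3: C, bond orders sum to 1 (valence 4) → 3 H
  atom 4: C, bond orders sum to 2 (valence 4) → 2 H
  atom 5: C, bond orders sum to 2 (valence 4) → 2 H
  atom 6: C, bond orders sum to 2 (valence 4) → 2 H
  atom 7: C, bond orders sum to 3 (valence 4) → 1 H
  atom 8: C, bond orders sum to 3 (valence 4) → 1 H
  atom 9: O, bond orders sum to 2 (valence 2) → 0 H
  atom 10: C, bond orders sum to 2 (valence 4) → 2 H
  atom 11: C, bond orders sum to 2 (valence 4) → 2 H
  atom 12: C, bond orders sum to 1 (valence 4) → 3 H
Total hydrogens: 20.

20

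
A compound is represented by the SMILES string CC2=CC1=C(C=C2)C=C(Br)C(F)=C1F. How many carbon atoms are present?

Count every carbon token in the SMILES (each C, including those in ring-closure positions and inside branches).
Carbon count: 11.

11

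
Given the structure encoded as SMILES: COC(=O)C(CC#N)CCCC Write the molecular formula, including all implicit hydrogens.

Walk through each heavy atom and fill implicit hydrogens from standard valence (C 4, N 3, O 2, S 2, halogen 1):
  atom 1: C, bond orders sum to 1 (valence 4) → 3 H
  atom 2: O, bond orders sum to 2 (valence 2) → 0 H
  atom 3: C, bond orders sum to 4 (valence 4) → 0 H
  atom 4: O, bond orders sum to 2 (valence 2) → 0 H
  atom 5: C, bond orders sum to 3 (valence 4) → 1 H
  atom 6: C, bond orders sum to 2 (valence 4) → 2 H
  atom 7: C, bond orders sum to 4 (valence 4) → 0 H
  atom 8: N, bond orders sum to 3 (valence 3) → 0 H
  atom 9: C, bond orders sum to 2 (valence 4) → 2 H
  atom 10: C, bond orders sum to 2 (valence 4) → 2 H
  atom 11: C, bond orders sum to 2 (valence 4) → 2 H
  atom 12: C, bond orders sum to 1 (valence 4) → 3 H
Totals → C:9, H:15, N:1, O:2.

C9H15NO2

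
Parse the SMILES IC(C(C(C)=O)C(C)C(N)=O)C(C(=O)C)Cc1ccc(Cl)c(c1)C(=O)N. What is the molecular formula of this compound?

Walk through each heavy atom and fill implicit hydrogens from standard valence (C 4, N 3, O 2, S 2, halogen 1); for lowercase aromatic atoms, an aromatic c carries 1 H when it has two neighbours and 0 H with three, and aromatic n carries 0 H:
  atom 1: I (halogen, monovalent) → 0 H
  atom 2: C, bond orders sum to 3 (valence 4) → 1 H
  atom 3: C, bond orders sum to 3 (valence 4) → 1 H
  atom 4: C, bond orders sum to 4 (valence 4) → 0 H
  atom 5: C, bond orders sum to 1 (valence 4) → 3 H
  atom 6: O, bond orders sum to 2 (valence 2) → 0 H
  atom 7: C, bond orders sum to 3 (valence 4) → 1 H
  atom 8: C, bond orders sum to 1 (valence 4) → 3 H
  atom 9: C, bond orders sum to 4 (valence 4) → 0 H
  atom 10: N, bond orders sum to 1 (valence 3) → 2 H
  atom 11: O, bond orders sum to 2 (valence 2) → 0 H
  atom 12: C, bond orders sum to 3 (valence 4) → 1 H
  atom 13: C, bond orders sum to 4 (valence 4) → 0 H
  atom 14: O, bond orders sum to 2 (valence 2) → 0 H
  atom 15: C, bond orders sum to 1 (valence 4) → 3 H
  atom 16: C, bond orders sum to 2 (valence 4) → 2 H
  atom 17: aromatic c, 3 neighbours → 0 H
  atom 18: aromatic c, 2 neighbours → 1 H
  atom 19: aromatic c, 2 neighbours → 1 H
  atom 20: aromatic c, 3 neighbours → 0 H
  atom 21: Cl (halogen, monovalent) → 0 H
  atom 22: aromatic c, 3 neighbours → 0 H
  atom 23: aromatic c, 2 neighbours → 1 H
  atom 24: C, bond orders sum to 4 (valence 4) → 0 H
  atom 25: O, bond orders sum to 2 (valence 2) → 0 H
  atom 26: N, bond orders sum to 1 (valence 3) → 2 H
Totals → C:18, H:22, Cl:1, I:1, N:2, O:4.

C18H22ClIN2O4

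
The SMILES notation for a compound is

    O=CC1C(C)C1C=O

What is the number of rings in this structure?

In SMILES, each pair of matching ring-closure digits denotes one ring-closing bond; the number of such bonds equals the number of independent rings.
Ring-closure bonds here: 1.

1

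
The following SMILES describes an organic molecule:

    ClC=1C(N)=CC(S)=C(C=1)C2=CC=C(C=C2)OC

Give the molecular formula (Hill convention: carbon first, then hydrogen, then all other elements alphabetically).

Walk through each heavy atom and fill implicit hydrogens from standard valence (C 4, N 3, O 2, S 2, halogen 1):
  atom 1: Cl (halogen, monovalent) → 0 H
  atom 2: C, bond orders sum to 4 (valence 4) → 0 H
  atom 3: C, bond orders sum to 4 (valence 4) → 0 H
  atom 4: N, bond orders sum to 1 (valence 3) → 2 H
  atom 5: C, bond orders sum to 3 (valence 4) → 1 H
  atom 6: C, bond orders sum to 4 (valence 4) → 0 H
  atom 7: S, bond orders sum to 1 (valence 2) → 1 H
  atom 8: C, bond orders sum to 4 (valence 4) → 0 H
  atom 9: C, bond orders sum to 3 (valence 4) → 1 H
  atom 10: C, bond orders sum to 4 (valence 4) → 0 H
  atom 11: C, bond orders sum to 3 (valence 4) → 1 H
  atom 12: C, bond orders sum to 3 (valence 4) → 1 H
  atom 13: C, bond orders sum to 4 (valence 4) → 0 H
  atom 14: C, bond orders sum to 3 (valence 4) → 1 H
  atom 15: C, bond orders sum to 3 (valence 4) → 1 H
  atom 16: O, bond orders sum to 2 (valence 2) → 0 H
  atom 17: C, bond orders sum to 1 (valence 4) → 3 H
Totals → C:13, H:12, Cl:1, N:1, O:1, S:1.
In Hill order: C13H12ClNOS.

C13H12ClNOS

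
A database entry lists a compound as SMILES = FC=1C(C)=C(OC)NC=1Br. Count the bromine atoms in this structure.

Scan the SMILES for Br atoms (remember two-letter symbols like Cl and Br are single atoms).
Bromine count: 1.

1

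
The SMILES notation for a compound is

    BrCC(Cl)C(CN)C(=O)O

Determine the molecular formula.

C5H9BrClNO2

Walk through each heavy atom and fill implicit hydrogens from standard valence (C 4, N 3, O 2, S 2, halogen 1):
  atom 1: Br (halogen, monovalent) → 0 H
  atom 2: C, bond orders sum to 2 (valence 4) → 2 H
  atom 3: C, bond orders sum to 3 (valence 4) → 1 H
  atom 4: Cl (halogen, monovalent) → 0 H
  atom 5: C, bond orders sum to 3 (valence 4) → 1 H
  atom 6: C, bond orders sum to 2 (valence 4) → 2 H
  atom 7: N, bond orders sum to 1 (valence 3) → 2 H
  atom 8: C, bond orders sum to 4 (valence 4) → 0 H
  atom 9: O, bond orders sum to 2 (valence 2) → 0 H
  atom 10: O, bond orders sum to 1 (valence 2) → 1 H
Totals → C:5, H:9, Br:1, Cl:1, N:1, O:2.
In Hill order: C5H9BrClNO2.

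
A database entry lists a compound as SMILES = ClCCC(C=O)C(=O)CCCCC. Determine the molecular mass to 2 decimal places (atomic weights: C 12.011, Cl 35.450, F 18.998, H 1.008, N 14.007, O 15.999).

204.69 g/mol

First, the molecular formula is C10H17ClO2 (counting implicit H from valence).
  C: 10 × 12.011 = 120.110
  Cl: 1 × 35.450 = 35.450
  H: 17 × 1.008 = 17.136
  O: 2 × 15.999 = 31.998
Sum: 10×12.011 + 1×35.450 + 17×1.008 + 2×15.999 = 204.694 → 204.69 g/mol.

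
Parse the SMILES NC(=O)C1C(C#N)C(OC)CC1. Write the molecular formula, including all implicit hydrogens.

C8H12N2O2

Walk through each heavy atom and fill implicit hydrogens from standard valence (C 4, N 3, O 2, S 2, halogen 1):
  atom 1: N, bond orders sum to 1 (valence 3) → 2 H
  atom 2: C, bond orders sum to 4 (valence 4) → 0 H
  atom 3: O, bond orders sum to 2 (valence 2) → 0 H
  atom 4: C, bond orders sum to 3 (valence 4) → 1 H
  atom 5: C, bond orders sum to 3 (valence 4) → 1 H
  atom 6: C, bond orders sum to 4 (valence 4) → 0 H
  atom 7: N, bond orders sum to 3 (valence 3) → 0 H
  atom 8: C, bond orders sum to 3 (valence 4) → 1 H
  atom 9: O, bond orders sum to 2 (valence 2) → 0 H
  atom 10: C, bond orders sum to 1 (valence 4) → 3 H
  atom 11: C, bond orders sum to 2 (valence 4) → 2 H
  atom 12: C, bond orders sum to 2 (valence 4) → 2 H
Totals → C:8, H:12, N:2, O:2.
In Hill order: C8H12N2O2.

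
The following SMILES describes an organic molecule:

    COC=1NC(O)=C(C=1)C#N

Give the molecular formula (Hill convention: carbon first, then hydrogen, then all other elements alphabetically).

C6H6N2O2

Walk through each heavy atom and fill implicit hydrogens from standard valence (C 4, N 3, O 2, S 2, halogen 1):
  atom 1: C, bond orders sum to 1 (valence 4) → 3 H
  atom 2: O, bond orders sum to 2 (valence 2) → 0 H
  atom 3: C, bond orders sum to 4 (valence 4) → 0 H
  atom 4: N, bond orders sum to 2 (valence 3) → 1 H
  atom 5: C, bond orders sum to 4 (valence 4) → 0 H
  atom 6: O, bond orders sum to 1 (valence 2) → 1 H
  atom 7: C, bond orders sum to 4 (valence 4) → 0 H
  atom 8: C, bond orders sum to 3 (valence 4) → 1 H
  atom 9: C, bond orders sum to 4 (valence 4) → 0 H
  atom 10: N, bond orders sum to 3 (valence 3) → 0 H
Totals → C:6, H:6, N:2, O:2.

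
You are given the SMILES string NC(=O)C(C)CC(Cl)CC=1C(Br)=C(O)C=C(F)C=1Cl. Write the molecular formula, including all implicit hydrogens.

Walk through each heavy atom and fill implicit hydrogens from standard valence (C 4, N 3, O 2, S 2, halogen 1):
  atom 1: N, bond orders sum to 1 (valence 3) → 2 H
  atom 2: C, bond orders sum to 4 (valence 4) → 0 H
  atom 3: O, bond orders sum to 2 (valence 2) → 0 H
  atom 4: C, bond orders sum to 3 (valence 4) → 1 H
  atom 5: C, bond orders sum to 1 (valence 4) → 3 H
  atom 6: C, bond orders sum to 2 (valence 4) → 2 H
  atom 7: C, bond orders sum to 3 (valence 4) → 1 H
  atom 8: Cl (halogen, monovalent) → 0 H
  atom 9: C, bond orders sum to 2 (valence 4) → 2 H
  atom 10: C, bond orders sum to 4 (valence 4) → 0 H
  atom 11: C, bond orders sum to 4 (valence 4) → 0 H
  atom 12: Br (halogen, monovalent) → 0 H
  atom 13: C, bond orders sum to 4 (valence 4) → 0 H
  atom 14: O, bond orders sum to 1 (valence 2) → 1 H
  atom 15: C, bond orders sum to 3 (valence 4) → 1 H
  atom 16: C, bond orders sum to 4 (valence 4) → 0 H
  atom 17: F (halogen, monovalent) → 0 H
  atom 18: C, bond orders sum to 4 (valence 4) → 0 H
  atom 19: Cl (halogen, monovalent) → 0 H
Totals → C:12, H:13, Br:1, Cl:2, F:1, N:1, O:2.
In Hill order: C12H13BrCl2FNO2.

C12H13BrCl2FNO2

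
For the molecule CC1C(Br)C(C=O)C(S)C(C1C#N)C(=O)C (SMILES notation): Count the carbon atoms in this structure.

Count every carbon token in the SMILES (each C, including those in ring-closure positions and inside branches).
Carbon count: 11.

11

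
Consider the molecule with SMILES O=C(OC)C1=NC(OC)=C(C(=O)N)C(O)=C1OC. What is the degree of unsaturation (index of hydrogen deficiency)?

6

Molecular formula: C10H12N2O6.
DoU = (2C + 2 + N − H − X) / 2, where X is the halogen count and O/S are ignored.
    = (2·10 + 2 + 2 − 12 − 0) / 2 = 12 / 2 = 6.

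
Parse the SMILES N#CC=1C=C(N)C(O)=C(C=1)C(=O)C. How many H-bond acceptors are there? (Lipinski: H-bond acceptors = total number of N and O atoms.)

4

N atoms: 2; O atoms: 2.
Lipinski HBA = 2 + 2 = 4.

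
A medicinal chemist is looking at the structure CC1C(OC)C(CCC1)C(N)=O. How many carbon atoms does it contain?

9

Count every carbon token in the SMILES (each C, including those in ring-closure positions and inside branches).
Carbon count: 9.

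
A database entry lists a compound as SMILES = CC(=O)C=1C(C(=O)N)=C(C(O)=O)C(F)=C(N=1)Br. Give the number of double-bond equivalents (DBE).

Degree of unsaturation = (number of rings) + (number of π bonds).
Ring closures in the SMILES: 1.
π bonds: 6 double bonds (each 1 DoU) → 6 DoU from unsaturation.
Total DoU = 1 + 6 = 7.

7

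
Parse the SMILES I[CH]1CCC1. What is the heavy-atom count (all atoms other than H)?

Every atom symbol written in the SMILES (organic subset) is one heavy atom; implicit H are not written.
Heavy atoms by element → C:4, I:1.
Total: 5.

5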